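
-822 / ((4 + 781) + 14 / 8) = -1096 / 1049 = -1.04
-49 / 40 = -1.22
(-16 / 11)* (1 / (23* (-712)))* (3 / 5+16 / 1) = 0.00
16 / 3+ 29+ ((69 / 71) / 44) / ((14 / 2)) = 34.34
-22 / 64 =-11 / 32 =-0.34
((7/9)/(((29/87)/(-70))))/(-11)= 490/33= 14.85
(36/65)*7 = 252/65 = 3.88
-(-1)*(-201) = -201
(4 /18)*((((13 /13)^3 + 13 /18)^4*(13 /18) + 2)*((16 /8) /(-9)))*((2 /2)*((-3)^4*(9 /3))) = -100.24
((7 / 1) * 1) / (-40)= -0.18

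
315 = 315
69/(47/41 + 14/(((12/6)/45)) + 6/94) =132963/609337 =0.22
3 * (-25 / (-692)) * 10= 375 / 346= 1.08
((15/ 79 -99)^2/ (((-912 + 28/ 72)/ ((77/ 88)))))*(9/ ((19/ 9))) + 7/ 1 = -64115746450/ 1945762811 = -32.95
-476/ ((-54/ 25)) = 5950/ 27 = 220.37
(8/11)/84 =2/231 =0.01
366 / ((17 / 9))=3294 / 17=193.76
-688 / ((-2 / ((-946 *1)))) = -325424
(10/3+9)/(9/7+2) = 259/69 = 3.75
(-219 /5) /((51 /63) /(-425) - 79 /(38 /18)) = 436905 /373294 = 1.17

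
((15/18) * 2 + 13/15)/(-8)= -19/60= -0.32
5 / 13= 0.38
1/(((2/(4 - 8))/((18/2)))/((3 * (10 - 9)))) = -54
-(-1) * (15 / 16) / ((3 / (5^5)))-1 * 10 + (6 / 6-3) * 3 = 15369 / 16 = 960.56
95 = 95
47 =47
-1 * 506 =-506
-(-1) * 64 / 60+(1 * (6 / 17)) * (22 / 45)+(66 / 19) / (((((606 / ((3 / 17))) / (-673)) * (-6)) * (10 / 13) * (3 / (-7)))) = 583981 / 652460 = 0.90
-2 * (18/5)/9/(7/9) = -36/35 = -1.03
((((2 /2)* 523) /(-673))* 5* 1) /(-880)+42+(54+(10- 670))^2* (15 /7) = 652510373293 /829136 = 786976.29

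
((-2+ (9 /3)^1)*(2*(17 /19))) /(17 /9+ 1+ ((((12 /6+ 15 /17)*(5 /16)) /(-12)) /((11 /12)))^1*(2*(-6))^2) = -57222 /284677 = -0.20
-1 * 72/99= -8/11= -0.73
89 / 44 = 2.02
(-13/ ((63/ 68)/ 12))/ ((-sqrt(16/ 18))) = 884 * sqrt(2)/ 7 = 178.59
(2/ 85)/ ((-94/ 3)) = -3/ 3995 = -0.00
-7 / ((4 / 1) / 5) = -35 / 4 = -8.75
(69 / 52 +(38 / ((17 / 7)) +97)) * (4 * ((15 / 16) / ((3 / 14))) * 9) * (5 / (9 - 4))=31737195 / 1768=17950.90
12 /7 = 1.71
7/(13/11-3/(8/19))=-616/523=-1.18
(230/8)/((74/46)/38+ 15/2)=50255/13184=3.81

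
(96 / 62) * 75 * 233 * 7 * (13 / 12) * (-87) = -553398300 / 31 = -17851558.06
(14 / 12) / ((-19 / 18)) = -21 / 19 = -1.11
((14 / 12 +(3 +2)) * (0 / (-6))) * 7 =0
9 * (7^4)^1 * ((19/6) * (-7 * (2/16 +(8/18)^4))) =-2749137797/34992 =-78564.75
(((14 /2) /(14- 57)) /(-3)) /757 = 7 /97653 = 0.00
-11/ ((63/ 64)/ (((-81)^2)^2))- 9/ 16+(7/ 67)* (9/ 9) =-3609649312109/ 7504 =-481030025.60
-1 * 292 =-292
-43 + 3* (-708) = -2167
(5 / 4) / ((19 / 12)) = 15 / 19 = 0.79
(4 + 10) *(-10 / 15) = -28 / 3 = -9.33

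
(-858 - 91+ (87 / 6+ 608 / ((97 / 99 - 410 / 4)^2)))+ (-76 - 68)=-871488611493 / 808100402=-1078.44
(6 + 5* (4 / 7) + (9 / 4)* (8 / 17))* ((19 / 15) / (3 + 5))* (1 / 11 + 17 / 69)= 143488 / 270963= 0.53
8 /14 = 4 /7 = 0.57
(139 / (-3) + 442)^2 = 1408969 / 9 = 156552.11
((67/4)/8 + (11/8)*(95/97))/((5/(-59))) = -40.60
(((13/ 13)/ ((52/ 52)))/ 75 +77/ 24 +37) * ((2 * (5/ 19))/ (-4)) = -24133/ 4560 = -5.29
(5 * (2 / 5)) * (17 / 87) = 34 / 87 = 0.39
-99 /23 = -4.30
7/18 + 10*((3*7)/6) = 35.39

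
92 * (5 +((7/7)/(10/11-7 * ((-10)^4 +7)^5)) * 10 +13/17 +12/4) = 105921548165008720435548292/131358791859144167450193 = 806.35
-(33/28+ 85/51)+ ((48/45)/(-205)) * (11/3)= -739853/258300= -2.86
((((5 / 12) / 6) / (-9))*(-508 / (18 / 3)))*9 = 635 / 108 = 5.88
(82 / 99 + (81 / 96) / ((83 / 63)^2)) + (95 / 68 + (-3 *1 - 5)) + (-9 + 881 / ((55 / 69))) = 2023818213581 / 1855069920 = 1090.97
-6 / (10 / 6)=-18 / 5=-3.60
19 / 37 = 0.51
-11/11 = -1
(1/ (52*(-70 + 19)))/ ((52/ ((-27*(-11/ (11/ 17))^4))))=44217/ 2704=16.35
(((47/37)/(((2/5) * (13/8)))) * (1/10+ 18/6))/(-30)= -1457/7215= -0.20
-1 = -1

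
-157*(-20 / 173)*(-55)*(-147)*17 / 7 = 61653900 / 173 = 356380.92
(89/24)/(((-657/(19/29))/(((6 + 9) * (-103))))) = 870865/152424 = 5.71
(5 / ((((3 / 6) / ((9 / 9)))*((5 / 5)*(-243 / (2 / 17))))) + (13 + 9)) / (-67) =-90862 / 276777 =-0.33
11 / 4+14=67 / 4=16.75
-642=-642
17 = 17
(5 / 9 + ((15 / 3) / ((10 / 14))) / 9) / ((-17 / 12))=-0.94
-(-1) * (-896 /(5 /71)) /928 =-1988 /145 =-13.71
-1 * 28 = -28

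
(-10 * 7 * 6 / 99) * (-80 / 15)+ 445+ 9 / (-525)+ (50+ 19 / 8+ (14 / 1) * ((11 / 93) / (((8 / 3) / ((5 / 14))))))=558779161 / 1074150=520.21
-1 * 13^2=-169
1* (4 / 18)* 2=4 / 9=0.44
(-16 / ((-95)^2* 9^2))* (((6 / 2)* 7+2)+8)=-0.00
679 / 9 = 75.44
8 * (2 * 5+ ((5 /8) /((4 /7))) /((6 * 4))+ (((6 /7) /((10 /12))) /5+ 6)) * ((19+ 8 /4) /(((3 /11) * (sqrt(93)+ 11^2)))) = 2907134263 /34915200 - 24025903 * sqrt(93) /34915200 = 76.63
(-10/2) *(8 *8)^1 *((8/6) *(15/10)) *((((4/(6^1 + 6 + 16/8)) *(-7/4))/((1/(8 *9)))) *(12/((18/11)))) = 168960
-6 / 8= -3 / 4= -0.75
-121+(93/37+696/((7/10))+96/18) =684640/777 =881.13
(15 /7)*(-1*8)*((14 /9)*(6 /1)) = -160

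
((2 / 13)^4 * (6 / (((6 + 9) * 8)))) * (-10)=-8 / 28561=-0.00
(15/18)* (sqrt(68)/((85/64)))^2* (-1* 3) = -8192/85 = -96.38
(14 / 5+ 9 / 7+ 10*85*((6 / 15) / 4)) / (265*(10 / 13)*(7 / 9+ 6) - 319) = 364806 / 4351445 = 0.08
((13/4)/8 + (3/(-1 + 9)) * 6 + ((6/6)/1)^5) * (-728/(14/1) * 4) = -760.50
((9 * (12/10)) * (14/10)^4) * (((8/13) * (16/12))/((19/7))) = 9680832/771875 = 12.54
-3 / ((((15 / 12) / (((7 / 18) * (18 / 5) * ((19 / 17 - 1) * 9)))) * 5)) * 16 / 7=-1.63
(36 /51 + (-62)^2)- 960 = 49040 /17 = 2884.71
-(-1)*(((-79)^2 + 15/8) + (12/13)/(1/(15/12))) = 649379/104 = 6244.03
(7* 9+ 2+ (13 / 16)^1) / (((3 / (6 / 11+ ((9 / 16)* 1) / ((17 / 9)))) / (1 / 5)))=885573 / 239360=3.70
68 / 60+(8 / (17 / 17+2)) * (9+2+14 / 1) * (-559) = -558983 / 15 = -37265.53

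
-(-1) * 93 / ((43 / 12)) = 1116 / 43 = 25.95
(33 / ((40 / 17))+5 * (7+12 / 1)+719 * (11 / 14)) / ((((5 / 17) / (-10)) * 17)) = -188707 / 140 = -1347.91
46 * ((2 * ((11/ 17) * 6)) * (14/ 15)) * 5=28336/ 17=1666.82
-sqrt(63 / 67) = -3 * sqrt(469) / 67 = -0.97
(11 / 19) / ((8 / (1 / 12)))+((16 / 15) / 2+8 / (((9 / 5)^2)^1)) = 740813 / 246240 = 3.01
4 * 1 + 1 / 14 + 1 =71 / 14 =5.07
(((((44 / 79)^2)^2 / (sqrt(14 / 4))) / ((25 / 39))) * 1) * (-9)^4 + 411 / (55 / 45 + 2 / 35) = 129465 / 403 + 959059056384 * sqrt(14) / 6816264175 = 847.71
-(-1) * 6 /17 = 6 /17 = 0.35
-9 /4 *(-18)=81 /2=40.50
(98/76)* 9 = 441/38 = 11.61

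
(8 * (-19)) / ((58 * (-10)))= 38 / 145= 0.26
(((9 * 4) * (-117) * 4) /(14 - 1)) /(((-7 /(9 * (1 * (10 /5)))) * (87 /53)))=412128 /203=2030.19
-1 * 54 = -54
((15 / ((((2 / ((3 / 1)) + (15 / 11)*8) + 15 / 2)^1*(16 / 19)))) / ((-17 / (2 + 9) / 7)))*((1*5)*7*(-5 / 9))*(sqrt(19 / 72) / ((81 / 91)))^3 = 201615000962375*sqrt(38) / 78620072069376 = 15.81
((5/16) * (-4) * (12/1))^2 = 225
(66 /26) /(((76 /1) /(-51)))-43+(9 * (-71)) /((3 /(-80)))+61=16851621 /988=17056.30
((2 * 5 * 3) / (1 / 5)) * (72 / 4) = 2700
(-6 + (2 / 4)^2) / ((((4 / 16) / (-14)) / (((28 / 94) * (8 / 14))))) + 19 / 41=106509 / 1927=55.27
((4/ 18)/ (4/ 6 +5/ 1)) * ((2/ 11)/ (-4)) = -1/ 561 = -0.00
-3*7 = -21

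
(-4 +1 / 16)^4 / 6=5250987 / 131072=40.06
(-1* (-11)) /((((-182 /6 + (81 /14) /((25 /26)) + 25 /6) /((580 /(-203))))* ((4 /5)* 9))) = 13750 /63471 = 0.22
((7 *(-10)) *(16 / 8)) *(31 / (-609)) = 620 / 87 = 7.13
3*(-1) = -3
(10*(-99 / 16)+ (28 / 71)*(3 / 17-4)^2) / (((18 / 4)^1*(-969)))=9210505 / 715784796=0.01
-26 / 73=-0.36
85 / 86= 0.99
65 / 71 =0.92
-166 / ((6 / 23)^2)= -43907 / 18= -2439.28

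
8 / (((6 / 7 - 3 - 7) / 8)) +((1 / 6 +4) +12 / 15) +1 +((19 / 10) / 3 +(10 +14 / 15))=158 / 15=10.53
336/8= 42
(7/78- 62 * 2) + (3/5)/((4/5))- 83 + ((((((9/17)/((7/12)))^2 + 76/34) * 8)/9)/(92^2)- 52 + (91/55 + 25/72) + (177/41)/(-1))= -4118494000914791/15811460584920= -260.48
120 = 120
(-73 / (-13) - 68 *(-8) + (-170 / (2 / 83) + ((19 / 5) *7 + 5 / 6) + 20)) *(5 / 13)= -2518601 / 1014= -2483.83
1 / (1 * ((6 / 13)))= 13 / 6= 2.17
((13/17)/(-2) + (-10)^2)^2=11471769/1156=9923.68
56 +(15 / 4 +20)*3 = 509 / 4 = 127.25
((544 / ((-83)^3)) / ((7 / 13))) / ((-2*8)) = 442 / 4002509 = 0.00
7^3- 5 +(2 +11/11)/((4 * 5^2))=33803/100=338.03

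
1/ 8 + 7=57/ 8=7.12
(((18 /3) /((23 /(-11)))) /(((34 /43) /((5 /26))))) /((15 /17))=-473 /598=-0.79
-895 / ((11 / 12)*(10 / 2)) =-2148 / 11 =-195.27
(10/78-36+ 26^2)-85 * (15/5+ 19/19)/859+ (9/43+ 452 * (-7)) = -3636014518/1440543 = -2524.06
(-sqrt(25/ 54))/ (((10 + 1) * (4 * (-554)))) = 5 * sqrt(6)/ 438768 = 0.00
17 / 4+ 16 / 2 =12.25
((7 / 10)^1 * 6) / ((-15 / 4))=-28 / 25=-1.12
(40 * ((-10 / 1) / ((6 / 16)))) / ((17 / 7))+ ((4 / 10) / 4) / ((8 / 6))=-895847 / 2040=-439.14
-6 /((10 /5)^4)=-0.38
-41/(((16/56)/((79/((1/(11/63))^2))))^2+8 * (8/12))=-11239061163/1465849564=-7.67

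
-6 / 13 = -0.46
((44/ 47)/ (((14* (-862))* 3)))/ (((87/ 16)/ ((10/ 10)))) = -176/ 37009539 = -0.00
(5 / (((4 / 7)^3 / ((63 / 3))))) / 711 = 12005 / 15168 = 0.79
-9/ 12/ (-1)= 3/ 4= 0.75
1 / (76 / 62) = 0.82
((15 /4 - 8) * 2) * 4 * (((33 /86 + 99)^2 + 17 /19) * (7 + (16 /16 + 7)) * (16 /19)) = -2831721354120 /667489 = -4242349.09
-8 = -8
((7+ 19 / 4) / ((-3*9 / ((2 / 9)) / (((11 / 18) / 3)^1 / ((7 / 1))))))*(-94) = 24299 / 91854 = 0.26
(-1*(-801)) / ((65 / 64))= 51264 / 65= 788.68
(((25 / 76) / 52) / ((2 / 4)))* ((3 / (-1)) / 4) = -75 / 7904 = -0.01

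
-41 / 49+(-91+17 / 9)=-39667 / 441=-89.95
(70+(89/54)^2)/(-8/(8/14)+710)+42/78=0.64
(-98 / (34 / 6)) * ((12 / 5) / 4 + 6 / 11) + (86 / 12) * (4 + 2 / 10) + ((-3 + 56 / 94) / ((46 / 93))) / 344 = 10.28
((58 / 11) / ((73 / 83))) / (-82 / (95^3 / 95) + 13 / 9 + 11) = 195508575 / 405539893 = 0.48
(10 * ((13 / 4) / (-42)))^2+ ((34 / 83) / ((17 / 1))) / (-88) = 3855661 / 6442128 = 0.60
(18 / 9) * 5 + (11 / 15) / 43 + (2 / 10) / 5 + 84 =94.06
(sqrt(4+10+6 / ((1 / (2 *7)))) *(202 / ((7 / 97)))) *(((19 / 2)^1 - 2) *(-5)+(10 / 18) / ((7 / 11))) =-45213155 *sqrt(2) / 63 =-1014937.41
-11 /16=-0.69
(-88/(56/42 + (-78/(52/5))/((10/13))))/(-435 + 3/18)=-6336/263509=-0.02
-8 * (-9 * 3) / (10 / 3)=324 / 5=64.80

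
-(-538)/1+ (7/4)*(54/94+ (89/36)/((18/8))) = 4118627/7614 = 540.93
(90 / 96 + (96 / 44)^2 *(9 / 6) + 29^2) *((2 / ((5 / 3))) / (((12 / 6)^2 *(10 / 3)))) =2958867 / 38720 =76.42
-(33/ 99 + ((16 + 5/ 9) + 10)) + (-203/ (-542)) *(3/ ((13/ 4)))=-26.54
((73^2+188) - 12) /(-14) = -393.21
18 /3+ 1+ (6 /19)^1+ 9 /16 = 2395 /304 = 7.88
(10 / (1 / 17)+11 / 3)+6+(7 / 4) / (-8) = 17227 / 96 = 179.45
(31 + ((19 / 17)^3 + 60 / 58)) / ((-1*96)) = -99231 / 284954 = -0.35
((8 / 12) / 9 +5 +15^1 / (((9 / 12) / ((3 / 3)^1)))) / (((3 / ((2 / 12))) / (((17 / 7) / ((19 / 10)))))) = 57545 / 32319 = 1.78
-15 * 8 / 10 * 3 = -36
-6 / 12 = -1 / 2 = -0.50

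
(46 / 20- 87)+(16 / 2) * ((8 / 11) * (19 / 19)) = -8677 / 110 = -78.88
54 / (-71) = -54 / 71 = -0.76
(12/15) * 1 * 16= 64/5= 12.80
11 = 11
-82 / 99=-0.83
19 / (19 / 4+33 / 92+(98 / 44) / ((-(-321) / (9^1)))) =3.67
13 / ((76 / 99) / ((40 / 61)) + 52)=12870 / 52639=0.24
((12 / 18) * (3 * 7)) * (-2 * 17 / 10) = -238 / 5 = -47.60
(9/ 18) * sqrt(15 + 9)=sqrt(6)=2.45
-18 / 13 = -1.38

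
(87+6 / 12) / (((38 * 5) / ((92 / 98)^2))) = 2645 / 6517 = 0.41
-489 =-489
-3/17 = -0.18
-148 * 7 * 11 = -11396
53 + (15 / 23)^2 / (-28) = 784811 / 14812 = 52.98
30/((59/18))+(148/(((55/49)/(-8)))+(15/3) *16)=-3133644/3245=-965.68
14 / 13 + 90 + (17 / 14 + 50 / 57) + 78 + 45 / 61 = 108784591 / 632814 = 171.91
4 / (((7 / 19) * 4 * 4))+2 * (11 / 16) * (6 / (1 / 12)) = 99.68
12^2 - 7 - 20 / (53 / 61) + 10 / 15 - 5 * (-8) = 154.65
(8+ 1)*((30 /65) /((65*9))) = 6 /845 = 0.01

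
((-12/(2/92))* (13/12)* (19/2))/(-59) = 5681/59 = 96.29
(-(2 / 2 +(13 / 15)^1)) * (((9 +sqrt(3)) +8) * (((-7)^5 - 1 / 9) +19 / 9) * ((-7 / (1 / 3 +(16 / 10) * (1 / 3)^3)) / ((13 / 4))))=-2015793360 / 689 - 118576080 * sqrt(3) / 689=-3223763.65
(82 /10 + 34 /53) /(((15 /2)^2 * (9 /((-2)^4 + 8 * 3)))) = 24992 /35775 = 0.70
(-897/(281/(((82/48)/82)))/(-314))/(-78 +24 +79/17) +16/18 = 9475579981/10660078944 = 0.89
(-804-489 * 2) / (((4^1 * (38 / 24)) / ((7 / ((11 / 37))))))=-125874 / 19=-6624.95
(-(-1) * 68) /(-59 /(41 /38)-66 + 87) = -2788 /1381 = -2.02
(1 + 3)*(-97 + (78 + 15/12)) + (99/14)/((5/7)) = -611/10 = -61.10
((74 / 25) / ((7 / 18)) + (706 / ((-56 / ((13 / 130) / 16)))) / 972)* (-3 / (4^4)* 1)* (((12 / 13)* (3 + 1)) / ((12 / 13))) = -165720347 / 464486400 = -0.36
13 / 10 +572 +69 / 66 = 574.35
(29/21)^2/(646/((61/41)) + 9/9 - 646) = -51301/5670819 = -0.01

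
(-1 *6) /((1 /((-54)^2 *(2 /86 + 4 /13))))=-3236760 /559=-5790.27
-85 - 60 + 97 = -48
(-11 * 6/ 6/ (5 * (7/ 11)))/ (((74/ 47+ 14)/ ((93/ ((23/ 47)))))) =-8285959/ 196420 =-42.18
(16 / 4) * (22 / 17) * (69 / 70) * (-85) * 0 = 0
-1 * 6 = -6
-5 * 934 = -4670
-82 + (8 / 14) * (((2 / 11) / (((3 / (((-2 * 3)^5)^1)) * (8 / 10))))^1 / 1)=-32234 / 77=-418.62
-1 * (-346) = 346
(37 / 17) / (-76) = -37 / 1292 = -0.03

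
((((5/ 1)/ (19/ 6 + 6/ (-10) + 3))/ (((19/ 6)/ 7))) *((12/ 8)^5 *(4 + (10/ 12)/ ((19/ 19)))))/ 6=1233225/ 101536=12.15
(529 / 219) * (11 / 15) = 5819 / 3285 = 1.77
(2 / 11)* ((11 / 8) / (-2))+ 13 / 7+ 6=433 / 56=7.73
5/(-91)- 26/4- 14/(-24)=-6521/1092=-5.97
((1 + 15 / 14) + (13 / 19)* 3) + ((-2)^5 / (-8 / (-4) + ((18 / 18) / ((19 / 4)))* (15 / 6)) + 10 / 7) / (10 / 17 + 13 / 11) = -587695 / 264138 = -2.22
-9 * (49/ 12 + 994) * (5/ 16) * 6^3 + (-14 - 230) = -4852637/ 8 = -606579.62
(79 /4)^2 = 6241 /16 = 390.06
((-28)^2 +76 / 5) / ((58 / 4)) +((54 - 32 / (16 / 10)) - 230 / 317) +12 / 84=28486433 / 321755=88.53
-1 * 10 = -10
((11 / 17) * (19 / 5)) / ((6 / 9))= 627 / 170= 3.69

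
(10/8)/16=5/64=0.08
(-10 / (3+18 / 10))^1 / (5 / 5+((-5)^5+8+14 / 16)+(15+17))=10 / 14799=0.00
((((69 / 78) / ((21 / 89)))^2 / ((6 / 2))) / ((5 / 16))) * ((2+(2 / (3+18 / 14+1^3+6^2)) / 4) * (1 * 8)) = 77971409072 / 323083215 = 241.34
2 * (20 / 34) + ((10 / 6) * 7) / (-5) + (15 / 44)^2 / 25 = -1.15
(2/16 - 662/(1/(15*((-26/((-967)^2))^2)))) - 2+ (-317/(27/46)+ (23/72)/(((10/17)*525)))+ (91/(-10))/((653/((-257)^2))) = -105208688216608835029489/71943178729264038000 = -1462.39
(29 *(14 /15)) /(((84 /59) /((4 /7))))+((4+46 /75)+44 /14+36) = 86026 /1575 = 54.62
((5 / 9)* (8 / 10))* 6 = 8 / 3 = 2.67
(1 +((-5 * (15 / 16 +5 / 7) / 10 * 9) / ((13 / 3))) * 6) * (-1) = 13529 / 1456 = 9.29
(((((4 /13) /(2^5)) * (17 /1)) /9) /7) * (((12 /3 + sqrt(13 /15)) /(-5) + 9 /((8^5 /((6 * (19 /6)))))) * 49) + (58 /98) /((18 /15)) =2946765473 /7514357760 -119 * sqrt(195) /70200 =0.37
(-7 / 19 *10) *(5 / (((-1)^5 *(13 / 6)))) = 2100 / 247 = 8.50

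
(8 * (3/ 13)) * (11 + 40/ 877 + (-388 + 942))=11893080/ 11401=1043.16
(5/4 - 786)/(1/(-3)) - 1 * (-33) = 9549/4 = 2387.25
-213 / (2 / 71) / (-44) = 15123 / 88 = 171.85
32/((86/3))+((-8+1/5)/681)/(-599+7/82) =1.12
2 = 2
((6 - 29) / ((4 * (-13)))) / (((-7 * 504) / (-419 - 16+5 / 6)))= 59915 / 1100736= 0.05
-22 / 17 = -1.29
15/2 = 7.50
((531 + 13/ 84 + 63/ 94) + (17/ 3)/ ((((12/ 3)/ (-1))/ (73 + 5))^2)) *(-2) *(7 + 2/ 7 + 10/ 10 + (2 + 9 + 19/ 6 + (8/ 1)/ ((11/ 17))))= -85303564415/ 455994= -187071.68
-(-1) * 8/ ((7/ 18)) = 144/ 7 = 20.57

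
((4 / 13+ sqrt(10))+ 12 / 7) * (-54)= -54 * sqrt(10) -9936 / 91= -279.95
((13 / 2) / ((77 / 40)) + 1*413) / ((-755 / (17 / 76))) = -545037 / 4418260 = -0.12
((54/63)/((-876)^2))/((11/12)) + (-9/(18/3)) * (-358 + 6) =433311649/820666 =528.00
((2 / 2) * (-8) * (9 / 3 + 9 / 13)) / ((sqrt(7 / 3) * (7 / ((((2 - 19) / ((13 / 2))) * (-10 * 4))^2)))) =-710246400 * sqrt(21) / 107653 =-30233.79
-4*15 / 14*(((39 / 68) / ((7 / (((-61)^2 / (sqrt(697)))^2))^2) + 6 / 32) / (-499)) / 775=89719026124837581 / 1752793800154040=51.19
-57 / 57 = -1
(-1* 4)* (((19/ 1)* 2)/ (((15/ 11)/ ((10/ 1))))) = -3344/ 3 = -1114.67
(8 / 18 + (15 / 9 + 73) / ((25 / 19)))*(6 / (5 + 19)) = 3217 / 225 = 14.30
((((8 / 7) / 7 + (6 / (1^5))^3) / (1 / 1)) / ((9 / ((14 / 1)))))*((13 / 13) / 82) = 10592 / 2583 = 4.10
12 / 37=0.32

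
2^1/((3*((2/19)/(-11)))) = -209/3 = -69.67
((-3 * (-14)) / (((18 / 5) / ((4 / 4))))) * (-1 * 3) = -35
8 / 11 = 0.73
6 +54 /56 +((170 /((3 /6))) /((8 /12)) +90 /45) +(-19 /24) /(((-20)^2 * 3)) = 104623067 /201600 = 518.96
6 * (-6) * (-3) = 108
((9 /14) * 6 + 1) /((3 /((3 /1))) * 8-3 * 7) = -34 /91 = -0.37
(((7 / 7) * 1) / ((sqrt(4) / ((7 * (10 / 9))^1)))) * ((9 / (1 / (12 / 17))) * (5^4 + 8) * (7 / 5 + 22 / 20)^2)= 1661625 / 17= 97742.65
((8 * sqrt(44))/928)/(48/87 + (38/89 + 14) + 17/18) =801 * sqrt(11)/739757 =0.00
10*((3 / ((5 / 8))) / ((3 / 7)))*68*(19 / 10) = 72352 / 5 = 14470.40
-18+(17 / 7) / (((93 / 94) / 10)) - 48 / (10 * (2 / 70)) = -105106 / 651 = -161.45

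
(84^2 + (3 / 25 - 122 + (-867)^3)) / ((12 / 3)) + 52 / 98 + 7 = -399170781739 / 2450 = -162926849.69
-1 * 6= -6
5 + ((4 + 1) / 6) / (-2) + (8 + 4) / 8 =6.08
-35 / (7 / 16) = -80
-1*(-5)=5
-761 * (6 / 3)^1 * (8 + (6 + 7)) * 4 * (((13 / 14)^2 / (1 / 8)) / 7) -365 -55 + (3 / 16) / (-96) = -3171231793 / 25088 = -126404.33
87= 87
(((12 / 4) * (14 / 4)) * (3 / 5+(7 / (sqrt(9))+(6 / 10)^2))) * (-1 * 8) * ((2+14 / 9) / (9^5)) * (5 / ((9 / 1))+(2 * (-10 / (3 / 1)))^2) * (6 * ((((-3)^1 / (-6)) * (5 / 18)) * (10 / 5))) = -221312 / 177147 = -1.25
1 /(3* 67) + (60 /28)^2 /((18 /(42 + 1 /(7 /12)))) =769168 /68943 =11.16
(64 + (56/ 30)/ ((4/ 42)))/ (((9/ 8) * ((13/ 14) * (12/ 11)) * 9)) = 128744/ 15795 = 8.15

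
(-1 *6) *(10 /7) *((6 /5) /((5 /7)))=-72 /5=-14.40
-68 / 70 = -34 / 35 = -0.97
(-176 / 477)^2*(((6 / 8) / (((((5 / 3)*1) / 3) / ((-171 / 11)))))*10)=-80256 / 2809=-28.57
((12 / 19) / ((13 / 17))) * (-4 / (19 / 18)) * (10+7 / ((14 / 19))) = -22032 / 361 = -61.03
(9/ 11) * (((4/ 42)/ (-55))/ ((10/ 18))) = -54/ 21175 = -0.00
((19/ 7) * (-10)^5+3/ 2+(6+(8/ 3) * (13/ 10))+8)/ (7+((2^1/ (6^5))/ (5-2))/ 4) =-443201028192/ 11430755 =-38772.68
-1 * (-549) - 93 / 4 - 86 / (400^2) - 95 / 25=41755957 / 80000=521.95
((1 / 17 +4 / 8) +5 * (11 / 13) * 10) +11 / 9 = 175385 / 3978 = 44.09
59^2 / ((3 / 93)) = 107911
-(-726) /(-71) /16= -363 /568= -0.64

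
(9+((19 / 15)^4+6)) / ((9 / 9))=889696 / 50625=17.57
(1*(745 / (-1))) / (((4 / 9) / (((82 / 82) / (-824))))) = 6705 / 3296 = 2.03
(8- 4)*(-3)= -12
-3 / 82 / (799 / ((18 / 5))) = -27 / 163795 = -0.00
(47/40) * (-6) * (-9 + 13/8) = 51.99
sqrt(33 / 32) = sqrt(66) / 8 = 1.02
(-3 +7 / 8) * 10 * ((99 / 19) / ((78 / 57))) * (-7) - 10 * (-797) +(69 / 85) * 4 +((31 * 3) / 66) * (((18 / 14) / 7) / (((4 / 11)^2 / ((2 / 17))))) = 7398261527 / 866320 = 8539.87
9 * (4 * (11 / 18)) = 22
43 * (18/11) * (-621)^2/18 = 16582563/11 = 1507505.73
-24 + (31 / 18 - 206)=-4109 / 18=-228.28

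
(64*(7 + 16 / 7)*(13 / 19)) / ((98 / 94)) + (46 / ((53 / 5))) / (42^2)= 2424854335 / 6217218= 390.02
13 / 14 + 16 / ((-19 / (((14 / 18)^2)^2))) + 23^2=924307297 / 1745226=529.62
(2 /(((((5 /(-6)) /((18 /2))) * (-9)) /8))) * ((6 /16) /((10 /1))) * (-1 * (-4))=72 /25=2.88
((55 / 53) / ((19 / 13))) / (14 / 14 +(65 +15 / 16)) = 11440 / 1078497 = 0.01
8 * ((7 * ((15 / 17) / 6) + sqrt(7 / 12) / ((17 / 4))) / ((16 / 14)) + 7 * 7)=14 * sqrt(21) / 51 + 13573 / 34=400.46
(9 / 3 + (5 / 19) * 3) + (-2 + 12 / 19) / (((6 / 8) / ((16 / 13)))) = 88 / 57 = 1.54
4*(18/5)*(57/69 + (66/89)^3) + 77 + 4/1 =8007277203/81071435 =98.77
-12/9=-4/3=-1.33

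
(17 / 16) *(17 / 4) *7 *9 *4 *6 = 54621 / 8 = 6827.62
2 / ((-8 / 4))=-1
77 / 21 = 11 / 3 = 3.67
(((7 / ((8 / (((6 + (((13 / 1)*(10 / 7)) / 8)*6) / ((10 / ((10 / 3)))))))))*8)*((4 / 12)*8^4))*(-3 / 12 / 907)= -17.50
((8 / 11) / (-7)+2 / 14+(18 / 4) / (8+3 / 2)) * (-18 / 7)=-13500 / 10241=-1.32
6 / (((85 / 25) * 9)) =10 / 51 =0.20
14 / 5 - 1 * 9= -31 / 5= -6.20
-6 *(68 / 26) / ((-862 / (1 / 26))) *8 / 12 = 34 / 72839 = 0.00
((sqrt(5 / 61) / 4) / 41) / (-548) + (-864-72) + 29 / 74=-69235 / 74-sqrt(305) / 5482192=-935.61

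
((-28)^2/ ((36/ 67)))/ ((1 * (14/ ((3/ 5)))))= 938/ 15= 62.53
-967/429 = -2.25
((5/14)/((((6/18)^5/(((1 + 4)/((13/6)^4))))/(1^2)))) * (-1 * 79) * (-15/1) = 4664871000/199927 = 23332.87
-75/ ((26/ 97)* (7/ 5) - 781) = 12125/ 126201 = 0.10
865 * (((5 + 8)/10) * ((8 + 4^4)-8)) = 287872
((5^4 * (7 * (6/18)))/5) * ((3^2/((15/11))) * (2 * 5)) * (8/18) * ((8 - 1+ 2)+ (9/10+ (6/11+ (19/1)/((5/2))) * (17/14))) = 1523900/9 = 169322.22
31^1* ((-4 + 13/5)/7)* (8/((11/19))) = -4712/55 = -85.67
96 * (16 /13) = 1536 /13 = 118.15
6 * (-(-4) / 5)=24 / 5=4.80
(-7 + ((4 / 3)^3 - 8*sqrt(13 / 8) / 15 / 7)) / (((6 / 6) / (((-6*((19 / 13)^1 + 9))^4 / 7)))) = -2052612096000 / 199927 - 295576141824*sqrt(26) / 6997445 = -10482193.41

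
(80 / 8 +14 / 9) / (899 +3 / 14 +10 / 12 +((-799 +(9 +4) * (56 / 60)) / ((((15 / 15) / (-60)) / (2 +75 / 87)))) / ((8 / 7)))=112 / 1154679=0.00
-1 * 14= -14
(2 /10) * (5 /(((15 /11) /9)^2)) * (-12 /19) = -27.51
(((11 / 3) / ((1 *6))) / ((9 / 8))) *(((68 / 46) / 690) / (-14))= -374 / 4499145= -0.00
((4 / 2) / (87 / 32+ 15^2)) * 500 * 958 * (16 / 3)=490496000 / 21861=22437.03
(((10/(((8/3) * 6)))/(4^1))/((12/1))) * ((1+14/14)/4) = 5/768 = 0.01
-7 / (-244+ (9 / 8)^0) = 7 / 243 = 0.03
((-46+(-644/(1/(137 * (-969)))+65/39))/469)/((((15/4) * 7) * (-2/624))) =-15242160544/7035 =-2166618.41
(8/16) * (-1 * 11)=-5.50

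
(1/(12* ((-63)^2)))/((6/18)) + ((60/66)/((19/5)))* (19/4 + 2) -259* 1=-854025397/3318084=-257.39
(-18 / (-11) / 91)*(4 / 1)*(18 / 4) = 324 / 1001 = 0.32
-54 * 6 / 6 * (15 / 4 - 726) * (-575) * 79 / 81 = -43744275 / 2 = -21872137.50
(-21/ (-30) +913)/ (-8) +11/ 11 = -9057/ 80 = -113.21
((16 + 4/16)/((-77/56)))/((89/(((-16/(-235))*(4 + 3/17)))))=-29536/782221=-0.04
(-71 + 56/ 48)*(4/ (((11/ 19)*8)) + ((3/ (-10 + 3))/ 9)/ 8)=-59.89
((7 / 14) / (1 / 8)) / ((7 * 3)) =4 / 21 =0.19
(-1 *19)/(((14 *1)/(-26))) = 247/7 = 35.29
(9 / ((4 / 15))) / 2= 135 / 8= 16.88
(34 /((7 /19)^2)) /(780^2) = 6137 /14905800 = 0.00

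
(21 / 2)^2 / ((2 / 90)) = 19845 / 4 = 4961.25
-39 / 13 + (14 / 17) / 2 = -44 / 17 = -2.59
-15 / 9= -5 / 3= -1.67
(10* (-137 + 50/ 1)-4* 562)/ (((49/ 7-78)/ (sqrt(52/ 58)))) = 3118* sqrt(754)/ 2059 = 41.58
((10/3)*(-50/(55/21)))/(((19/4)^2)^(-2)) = -32395.13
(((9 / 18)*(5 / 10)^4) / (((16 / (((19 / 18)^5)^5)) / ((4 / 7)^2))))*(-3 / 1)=-93076495688256089536609610280499 / 12590339214252929360553054943838208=-0.01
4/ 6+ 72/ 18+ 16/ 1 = 62/ 3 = 20.67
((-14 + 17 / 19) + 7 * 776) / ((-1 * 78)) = -102959 / 1482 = -69.47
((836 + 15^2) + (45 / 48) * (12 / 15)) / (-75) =-4247 / 300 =-14.16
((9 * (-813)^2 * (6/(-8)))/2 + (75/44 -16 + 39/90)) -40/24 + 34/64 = -11778546767/5280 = -2230785.37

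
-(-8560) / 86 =4280 / 43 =99.53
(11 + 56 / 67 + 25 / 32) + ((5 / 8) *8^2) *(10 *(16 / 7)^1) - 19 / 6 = 41590295 / 45024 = 923.74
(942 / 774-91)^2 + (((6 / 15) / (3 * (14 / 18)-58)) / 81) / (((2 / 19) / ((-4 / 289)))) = 97111954466704 / 12047168745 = 8060.98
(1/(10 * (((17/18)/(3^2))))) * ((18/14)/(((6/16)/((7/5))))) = 1944/425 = 4.57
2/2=1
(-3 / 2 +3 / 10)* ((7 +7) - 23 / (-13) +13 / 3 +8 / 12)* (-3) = 972 / 13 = 74.77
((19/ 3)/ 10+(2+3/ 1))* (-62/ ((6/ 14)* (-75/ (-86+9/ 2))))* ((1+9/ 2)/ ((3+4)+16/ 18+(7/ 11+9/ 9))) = -723301579/ 1414500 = -511.35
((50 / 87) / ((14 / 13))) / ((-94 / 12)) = -650 / 9541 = -0.07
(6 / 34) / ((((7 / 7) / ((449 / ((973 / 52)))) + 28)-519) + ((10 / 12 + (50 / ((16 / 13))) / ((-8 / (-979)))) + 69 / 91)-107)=23534784 / 583482206767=0.00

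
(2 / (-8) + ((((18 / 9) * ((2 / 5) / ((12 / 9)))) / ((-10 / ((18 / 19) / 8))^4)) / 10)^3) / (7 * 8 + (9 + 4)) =-1160414452287359418367999992374402515013 / 320274388831311199469568000000000000000000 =-0.00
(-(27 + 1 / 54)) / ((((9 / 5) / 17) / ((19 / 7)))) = -2356285 / 3402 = -692.62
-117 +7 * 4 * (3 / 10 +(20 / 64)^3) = -551657 / 5120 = -107.75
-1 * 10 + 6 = -4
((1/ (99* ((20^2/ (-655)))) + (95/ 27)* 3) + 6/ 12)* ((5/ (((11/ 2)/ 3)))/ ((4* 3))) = 29143/ 11616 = 2.51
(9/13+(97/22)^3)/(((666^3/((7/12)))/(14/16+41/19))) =0.00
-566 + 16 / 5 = -2814 / 5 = -562.80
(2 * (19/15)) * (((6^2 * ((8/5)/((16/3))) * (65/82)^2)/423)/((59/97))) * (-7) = -2180269/4661413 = -0.47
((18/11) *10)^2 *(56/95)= 362880/2299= 157.84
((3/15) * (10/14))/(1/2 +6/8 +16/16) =4/63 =0.06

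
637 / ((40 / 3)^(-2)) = 1019200 / 9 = 113244.44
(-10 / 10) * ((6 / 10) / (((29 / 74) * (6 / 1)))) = -0.26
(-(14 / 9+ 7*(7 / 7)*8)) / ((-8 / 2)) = 14.39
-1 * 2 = -2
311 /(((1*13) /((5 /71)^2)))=7775 /65533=0.12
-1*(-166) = 166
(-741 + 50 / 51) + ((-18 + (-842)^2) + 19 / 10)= 361186019 / 510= 708207.88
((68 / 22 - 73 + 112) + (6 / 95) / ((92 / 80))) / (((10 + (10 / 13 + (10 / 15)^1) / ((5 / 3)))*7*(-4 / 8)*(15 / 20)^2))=-210698800 / 106902873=-1.97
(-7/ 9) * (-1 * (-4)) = -28/ 9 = -3.11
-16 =-16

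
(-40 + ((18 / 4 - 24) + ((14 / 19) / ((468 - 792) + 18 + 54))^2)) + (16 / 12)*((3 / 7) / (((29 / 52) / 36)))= -536923039 / 23743692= -22.61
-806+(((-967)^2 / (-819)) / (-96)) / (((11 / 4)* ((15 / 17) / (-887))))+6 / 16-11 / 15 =-2089427579 / 405405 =-5153.93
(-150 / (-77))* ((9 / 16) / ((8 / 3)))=0.41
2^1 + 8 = 10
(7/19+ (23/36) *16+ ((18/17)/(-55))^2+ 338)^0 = 1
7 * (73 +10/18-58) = 980/9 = 108.89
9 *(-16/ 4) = -36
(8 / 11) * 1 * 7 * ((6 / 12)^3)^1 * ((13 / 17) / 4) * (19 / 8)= 1729 / 5984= 0.29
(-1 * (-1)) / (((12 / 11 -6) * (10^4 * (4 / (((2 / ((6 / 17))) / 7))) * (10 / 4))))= -187 / 113400000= -0.00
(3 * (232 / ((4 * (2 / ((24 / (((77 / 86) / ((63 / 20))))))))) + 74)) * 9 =3746142 / 55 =68111.67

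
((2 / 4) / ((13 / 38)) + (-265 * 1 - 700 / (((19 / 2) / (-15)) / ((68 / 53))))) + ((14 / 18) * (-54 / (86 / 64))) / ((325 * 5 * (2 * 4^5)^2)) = 5324003524586853 / 4611383296000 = 1154.54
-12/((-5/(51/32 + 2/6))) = 37/8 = 4.62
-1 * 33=-33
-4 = -4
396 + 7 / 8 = 3175 / 8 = 396.88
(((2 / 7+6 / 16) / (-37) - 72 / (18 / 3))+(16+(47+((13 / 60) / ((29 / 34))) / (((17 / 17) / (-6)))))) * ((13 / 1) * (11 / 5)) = 57428657 / 40600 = 1414.50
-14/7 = -2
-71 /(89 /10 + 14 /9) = -6390 /941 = -6.79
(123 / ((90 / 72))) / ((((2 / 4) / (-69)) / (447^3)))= -6064105643208 / 5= -1212821128641.60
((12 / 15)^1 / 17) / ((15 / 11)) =44 / 1275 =0.03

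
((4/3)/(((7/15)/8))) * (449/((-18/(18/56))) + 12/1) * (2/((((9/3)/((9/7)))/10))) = 267600/343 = 780.17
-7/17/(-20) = 7/340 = 0.02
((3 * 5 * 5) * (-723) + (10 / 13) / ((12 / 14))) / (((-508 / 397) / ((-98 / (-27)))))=153808.90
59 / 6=9.83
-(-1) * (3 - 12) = -9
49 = 49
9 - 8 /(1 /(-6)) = 57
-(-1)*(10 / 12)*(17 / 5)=17 / 6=2.83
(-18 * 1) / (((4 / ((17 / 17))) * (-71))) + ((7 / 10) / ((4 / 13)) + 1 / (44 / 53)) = 110681 / 31240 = 3.54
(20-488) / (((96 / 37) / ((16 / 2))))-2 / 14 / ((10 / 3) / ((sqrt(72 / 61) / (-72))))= -1443 + sqrt(122) / 17080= -1443.00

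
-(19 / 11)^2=-361 / 121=-2.98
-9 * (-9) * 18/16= 729/8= 91.12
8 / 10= 0.80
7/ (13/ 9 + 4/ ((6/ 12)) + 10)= 9/ 25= 0.36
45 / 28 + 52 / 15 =2131 / 420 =5.07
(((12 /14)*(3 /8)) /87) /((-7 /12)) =-9 /1421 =-0.01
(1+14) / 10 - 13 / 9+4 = 73 / 18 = 4.06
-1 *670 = -670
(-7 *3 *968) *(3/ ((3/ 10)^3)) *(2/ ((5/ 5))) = -13552000/ 3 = -4517333.33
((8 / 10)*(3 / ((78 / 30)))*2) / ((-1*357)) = -8 / 1547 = -0.01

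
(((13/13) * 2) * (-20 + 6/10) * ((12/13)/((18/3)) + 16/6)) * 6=-8536/13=-656.62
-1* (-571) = 571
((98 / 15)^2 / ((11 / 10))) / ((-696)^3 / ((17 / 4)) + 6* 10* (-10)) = -0.00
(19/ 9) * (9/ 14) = 19/ 14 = 1.36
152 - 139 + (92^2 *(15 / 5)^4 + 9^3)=686326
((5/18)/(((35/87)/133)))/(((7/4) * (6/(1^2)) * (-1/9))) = -551/7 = -78.71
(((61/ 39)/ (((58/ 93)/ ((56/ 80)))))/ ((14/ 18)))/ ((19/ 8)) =34038/ 35815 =0.95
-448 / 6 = -224 / 3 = -74.67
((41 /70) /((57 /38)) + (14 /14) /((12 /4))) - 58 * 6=-36464 /105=-347.28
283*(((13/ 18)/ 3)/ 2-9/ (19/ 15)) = -4056239/ 2052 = -1976.72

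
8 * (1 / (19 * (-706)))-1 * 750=-5030254 / 6707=-750.00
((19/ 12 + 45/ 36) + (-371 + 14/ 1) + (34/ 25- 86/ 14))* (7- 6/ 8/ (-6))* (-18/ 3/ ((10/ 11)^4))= 314534491689/ 14000000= 22466.75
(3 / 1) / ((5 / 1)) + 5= 28 / 5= 5.60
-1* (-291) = 291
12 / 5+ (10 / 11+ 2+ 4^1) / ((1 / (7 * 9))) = 24072 / 55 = 437.67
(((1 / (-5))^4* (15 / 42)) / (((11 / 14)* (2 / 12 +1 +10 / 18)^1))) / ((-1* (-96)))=3 / 682000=0.00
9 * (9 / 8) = 81 / 8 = 10.12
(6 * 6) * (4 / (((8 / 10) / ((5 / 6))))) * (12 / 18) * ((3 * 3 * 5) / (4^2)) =281.25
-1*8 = -8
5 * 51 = 255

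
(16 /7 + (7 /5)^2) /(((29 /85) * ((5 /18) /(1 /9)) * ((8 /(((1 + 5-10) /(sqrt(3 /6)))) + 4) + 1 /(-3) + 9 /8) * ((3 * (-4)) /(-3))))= 3637728 * sqrt(2) /61270475 + 3486156 /12254095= 0.37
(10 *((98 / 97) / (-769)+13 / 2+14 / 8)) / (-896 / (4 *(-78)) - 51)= -479929515 / 280022122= -1.71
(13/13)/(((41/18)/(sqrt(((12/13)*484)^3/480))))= 574992*sqrt(130)/34645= 189.23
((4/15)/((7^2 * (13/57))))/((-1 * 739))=-76/2353715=-0.00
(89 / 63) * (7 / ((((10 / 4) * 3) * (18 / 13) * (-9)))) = -1157 / 10935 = -0.11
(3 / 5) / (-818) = -3 / 4090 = -0.00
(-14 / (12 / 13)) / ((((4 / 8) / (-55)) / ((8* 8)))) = 106773.33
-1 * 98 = -98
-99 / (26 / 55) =-5445 / 26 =-209.42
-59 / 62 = -0.95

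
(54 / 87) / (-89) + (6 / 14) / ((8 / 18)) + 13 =1008667 / 72268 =13.96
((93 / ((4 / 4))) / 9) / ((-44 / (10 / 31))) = -5 / 66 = -0.08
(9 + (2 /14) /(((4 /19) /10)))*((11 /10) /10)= 2431 /1400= 1.74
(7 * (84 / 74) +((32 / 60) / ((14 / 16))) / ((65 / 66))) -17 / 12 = 7220377 / 1010100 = 7.15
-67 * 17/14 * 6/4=-122.04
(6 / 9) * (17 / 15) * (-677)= -23018 / 45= -511.51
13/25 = 0.52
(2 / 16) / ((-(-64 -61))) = 1 / 1000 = 0.00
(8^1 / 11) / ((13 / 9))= 72 / 143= 0.50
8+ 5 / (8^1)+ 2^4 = 197 / 8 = 24.62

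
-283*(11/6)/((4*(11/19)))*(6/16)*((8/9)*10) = -26885/36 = -746.81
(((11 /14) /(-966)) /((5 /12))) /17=-11 /95795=-0.00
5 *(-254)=-1270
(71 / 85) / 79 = 71 / 6715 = 0.01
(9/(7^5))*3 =27/16807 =0.00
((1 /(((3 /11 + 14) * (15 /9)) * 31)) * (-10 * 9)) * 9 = -5346 /4867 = -1.10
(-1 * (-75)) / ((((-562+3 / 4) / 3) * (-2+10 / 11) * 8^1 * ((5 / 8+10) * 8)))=33 / 61064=0.00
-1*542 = -542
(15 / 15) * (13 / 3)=13 / 3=4.33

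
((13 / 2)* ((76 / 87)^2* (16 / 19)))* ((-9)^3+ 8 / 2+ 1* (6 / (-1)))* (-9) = 23111296 / 841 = 27480.73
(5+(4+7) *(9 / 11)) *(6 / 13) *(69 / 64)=1449 / 208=6.97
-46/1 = -46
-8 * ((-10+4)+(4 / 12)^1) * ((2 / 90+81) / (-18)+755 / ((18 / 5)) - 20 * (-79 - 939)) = 1132732372 / 1215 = 932290.02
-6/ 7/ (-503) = 0.00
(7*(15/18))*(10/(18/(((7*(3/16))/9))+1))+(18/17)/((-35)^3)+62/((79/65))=7745871173689/150459479625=51.48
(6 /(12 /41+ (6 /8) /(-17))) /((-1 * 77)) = -5576 /17787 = -0.31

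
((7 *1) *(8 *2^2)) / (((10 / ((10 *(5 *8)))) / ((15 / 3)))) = 44800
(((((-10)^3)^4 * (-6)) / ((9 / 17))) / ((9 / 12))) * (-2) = 272000000000000 / 9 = 30222222222222.22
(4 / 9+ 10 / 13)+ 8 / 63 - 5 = -333 / 91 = -3.66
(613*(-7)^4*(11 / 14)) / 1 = 2312849 / 2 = 1156424.50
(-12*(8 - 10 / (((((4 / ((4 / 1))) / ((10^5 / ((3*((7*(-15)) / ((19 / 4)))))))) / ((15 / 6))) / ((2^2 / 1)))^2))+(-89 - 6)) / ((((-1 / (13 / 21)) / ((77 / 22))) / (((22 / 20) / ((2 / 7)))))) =-5162299963864901 / 22680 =-227614636854.71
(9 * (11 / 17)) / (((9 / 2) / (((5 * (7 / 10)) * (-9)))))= -693 / 17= -40.76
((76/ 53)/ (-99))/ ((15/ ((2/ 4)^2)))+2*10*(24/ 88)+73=6174746/ 78705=78.45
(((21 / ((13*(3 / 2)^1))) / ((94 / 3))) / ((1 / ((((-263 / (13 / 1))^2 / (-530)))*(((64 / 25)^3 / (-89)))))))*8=1523108020224 / 38052554921875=0.04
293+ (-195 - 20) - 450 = -372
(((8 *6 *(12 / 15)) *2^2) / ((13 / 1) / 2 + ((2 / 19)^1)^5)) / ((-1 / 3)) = -11409864192 / 160946755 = -70.89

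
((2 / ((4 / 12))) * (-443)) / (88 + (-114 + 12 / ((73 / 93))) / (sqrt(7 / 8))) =545332557 / 7908566 + 349552251 * sqrt(14) / 15817132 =151.64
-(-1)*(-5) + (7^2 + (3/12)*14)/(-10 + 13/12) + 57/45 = -15442/1605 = -9.62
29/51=0.57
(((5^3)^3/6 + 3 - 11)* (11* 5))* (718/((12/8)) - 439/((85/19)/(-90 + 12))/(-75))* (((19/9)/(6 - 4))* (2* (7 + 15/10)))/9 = 490015806684943/36450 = 13443506356.24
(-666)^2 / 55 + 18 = 444546 / 55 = 8082.65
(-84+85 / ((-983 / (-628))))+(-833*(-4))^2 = 10913457000 / 983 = 11102194.30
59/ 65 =0.91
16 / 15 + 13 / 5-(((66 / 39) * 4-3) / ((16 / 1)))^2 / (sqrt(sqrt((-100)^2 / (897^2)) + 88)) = 11 / 3-2401 * sqrt(17723823) / 1709706752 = 3.66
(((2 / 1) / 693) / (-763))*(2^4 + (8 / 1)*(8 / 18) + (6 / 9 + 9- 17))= -20 / 432621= -0.00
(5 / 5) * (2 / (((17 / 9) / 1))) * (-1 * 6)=-108 / 17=-6.35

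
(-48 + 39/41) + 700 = 26771/41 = 652.95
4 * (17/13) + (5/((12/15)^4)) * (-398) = -4853.17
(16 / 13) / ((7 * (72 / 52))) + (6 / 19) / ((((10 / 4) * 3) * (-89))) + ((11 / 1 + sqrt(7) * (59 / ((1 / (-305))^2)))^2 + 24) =120746450 * sqrt(7) + 112319608773383088188 / 532665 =210863824244598.52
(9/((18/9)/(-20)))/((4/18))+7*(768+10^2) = 5671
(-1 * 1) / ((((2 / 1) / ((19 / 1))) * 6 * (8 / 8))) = -19 / 12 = -1.58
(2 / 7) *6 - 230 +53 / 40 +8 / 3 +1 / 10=-188323 / 840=-224.19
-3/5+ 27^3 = 19682.40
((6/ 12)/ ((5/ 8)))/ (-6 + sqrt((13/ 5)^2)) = -4/ 17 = -0.24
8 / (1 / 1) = 8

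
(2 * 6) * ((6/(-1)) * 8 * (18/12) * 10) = -8640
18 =18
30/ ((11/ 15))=450/ 11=40.91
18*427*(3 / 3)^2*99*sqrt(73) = 760914*sqrt(73) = 6501252.07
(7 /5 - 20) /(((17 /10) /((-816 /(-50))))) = -4464 /25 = -178.56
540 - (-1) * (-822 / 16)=3909 / 8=488.62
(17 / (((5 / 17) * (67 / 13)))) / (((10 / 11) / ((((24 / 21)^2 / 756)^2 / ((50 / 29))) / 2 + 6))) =265834274543981 / 3591456316875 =74.02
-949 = -949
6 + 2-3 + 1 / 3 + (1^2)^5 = 19 / 3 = 6.33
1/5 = 0.20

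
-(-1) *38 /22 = 19 /11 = 1.73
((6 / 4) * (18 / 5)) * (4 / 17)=108 / 85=1.27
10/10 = 1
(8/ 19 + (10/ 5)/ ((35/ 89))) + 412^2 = 112883422/ 665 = 169749.51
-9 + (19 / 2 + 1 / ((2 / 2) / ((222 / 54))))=83 / 18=4.61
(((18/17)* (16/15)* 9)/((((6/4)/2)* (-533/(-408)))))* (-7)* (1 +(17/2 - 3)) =-96768/205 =-472.04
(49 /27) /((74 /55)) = 2695 /1998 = 1.35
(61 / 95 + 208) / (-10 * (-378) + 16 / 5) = 19821 / 359404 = 0.06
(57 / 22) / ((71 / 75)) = 4275 / 1562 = 2.74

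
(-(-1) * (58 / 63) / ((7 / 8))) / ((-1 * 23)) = -464 / 10143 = -0.05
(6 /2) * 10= 30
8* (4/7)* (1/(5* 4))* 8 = 64/35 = 1.83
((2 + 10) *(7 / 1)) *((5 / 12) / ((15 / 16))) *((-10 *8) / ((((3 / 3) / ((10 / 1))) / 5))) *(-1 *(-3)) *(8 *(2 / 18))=-3584000 / 9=-398222.22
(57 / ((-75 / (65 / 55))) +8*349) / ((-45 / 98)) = -25073398 / 4125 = -6078.40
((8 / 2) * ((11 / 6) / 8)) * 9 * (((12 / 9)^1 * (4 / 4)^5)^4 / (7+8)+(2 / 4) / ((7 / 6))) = 59807 / 11340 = 5.27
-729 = -729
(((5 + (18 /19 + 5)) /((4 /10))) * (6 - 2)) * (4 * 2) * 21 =349440 /19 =18391.58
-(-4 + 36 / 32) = 2.88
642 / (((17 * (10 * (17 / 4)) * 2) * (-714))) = -107 / 171955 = -0.00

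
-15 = -15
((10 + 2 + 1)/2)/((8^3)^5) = 13/70368744177664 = 0.00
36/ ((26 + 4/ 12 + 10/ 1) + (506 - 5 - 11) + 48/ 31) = 3348/ 49093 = 0.07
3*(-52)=-156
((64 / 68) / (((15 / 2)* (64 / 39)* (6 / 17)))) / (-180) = -13 / 10800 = -0.00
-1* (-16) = 16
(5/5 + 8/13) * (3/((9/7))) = 49/13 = 3.77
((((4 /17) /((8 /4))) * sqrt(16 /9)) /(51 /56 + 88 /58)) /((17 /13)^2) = 2195648 /58115877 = 0.04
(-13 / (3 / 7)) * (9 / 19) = -273 / 19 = -14.37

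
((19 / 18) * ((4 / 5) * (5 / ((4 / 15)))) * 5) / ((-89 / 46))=-10925 / 267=-40.92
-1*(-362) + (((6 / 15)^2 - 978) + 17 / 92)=-1416007 / 2300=-615.66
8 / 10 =4 / 5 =0.80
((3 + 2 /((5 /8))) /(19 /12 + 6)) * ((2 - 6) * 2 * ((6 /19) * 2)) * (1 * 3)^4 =-2892672 /8645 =-334.61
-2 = -2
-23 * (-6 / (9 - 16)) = -138 / 7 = -19.71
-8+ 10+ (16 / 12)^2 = 34 / 9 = 3.78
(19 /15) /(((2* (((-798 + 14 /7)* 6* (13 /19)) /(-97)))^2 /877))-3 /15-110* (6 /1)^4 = -32973431182953041 /231295184640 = -142559.96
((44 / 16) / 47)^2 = 121 / 35344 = 0.00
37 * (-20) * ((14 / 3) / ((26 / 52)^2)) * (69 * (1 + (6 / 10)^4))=-134580544 / 125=-1076644.35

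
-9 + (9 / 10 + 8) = -1 / 10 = -0.10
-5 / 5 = -1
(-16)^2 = 256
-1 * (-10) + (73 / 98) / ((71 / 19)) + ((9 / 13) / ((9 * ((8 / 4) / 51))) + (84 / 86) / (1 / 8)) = 38846272 / 1944761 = 19.97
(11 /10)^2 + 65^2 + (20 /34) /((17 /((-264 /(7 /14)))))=121609469 /28900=4207.94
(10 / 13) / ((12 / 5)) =25 / 78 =0.32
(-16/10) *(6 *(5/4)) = -12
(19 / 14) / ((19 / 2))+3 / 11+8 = 648 / 77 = 8.42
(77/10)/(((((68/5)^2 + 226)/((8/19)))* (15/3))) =14/8873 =0.00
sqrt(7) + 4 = 6.65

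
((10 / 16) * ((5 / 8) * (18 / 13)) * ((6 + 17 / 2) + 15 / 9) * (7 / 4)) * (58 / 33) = 492275 / 18304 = 26.89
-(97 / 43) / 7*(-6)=582 / 301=1.93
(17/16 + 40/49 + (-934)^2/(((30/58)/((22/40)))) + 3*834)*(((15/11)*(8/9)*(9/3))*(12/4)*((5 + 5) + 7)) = 929737048523/5390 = 172492958.91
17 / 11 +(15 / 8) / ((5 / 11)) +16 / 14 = 4197 / 616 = 6.81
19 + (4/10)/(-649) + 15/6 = 139531/6490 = 21.50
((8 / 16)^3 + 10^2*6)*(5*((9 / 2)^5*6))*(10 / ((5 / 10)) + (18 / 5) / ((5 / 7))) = 266201099811 / 320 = 831878436.91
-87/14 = -6.21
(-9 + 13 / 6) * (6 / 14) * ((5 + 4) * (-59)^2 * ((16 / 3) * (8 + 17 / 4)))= -5994282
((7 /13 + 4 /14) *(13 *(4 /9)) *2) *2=400 /21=19.05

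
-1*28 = -28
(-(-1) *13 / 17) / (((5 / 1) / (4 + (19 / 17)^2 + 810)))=3062891 / 24565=124.69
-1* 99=-99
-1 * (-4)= 4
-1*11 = -11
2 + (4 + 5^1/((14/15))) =159/14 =11.36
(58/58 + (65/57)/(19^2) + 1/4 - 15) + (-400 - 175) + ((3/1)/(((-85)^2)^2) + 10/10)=-2525271372319951/4296529042500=-587.75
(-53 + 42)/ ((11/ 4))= -4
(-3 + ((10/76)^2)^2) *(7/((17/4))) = -4.94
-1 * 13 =-13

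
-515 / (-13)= 515 / 13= 39.62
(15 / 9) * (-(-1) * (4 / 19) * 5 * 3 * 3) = 15.79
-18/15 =-6/5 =-1.20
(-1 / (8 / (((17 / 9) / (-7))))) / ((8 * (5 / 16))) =0.01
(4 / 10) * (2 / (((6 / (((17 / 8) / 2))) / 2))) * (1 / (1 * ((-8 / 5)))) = -0.18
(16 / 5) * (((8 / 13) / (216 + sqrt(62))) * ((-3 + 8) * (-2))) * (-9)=248832 / 302861 - 1152 * sqrt(62) / 302861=0.79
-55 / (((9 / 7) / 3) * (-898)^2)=-385 / 2419212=-0.00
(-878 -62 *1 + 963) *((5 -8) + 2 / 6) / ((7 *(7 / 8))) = -1472 / 147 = -10.01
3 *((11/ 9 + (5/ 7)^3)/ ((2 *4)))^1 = 2449/ 4116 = 0.59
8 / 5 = 1.60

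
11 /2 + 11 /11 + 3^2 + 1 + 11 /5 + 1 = 197 /10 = 19.70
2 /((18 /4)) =4 /9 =0.44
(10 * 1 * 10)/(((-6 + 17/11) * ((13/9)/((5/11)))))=-4500/637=-7.06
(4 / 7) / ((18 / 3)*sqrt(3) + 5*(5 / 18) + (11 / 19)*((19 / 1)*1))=16056 / 103159 - 7776*sqrt(3) / 103159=0.03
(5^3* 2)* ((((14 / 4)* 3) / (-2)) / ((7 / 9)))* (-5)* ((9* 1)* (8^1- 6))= 151875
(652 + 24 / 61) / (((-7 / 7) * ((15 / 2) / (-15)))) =79592 / 61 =1304.79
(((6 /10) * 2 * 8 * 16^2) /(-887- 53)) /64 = -48 /1175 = -0.04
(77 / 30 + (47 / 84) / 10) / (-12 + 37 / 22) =-24233 / 95340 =-0.25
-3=-3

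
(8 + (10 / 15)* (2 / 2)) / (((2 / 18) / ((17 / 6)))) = 221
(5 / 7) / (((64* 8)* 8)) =5 / 28672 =0.00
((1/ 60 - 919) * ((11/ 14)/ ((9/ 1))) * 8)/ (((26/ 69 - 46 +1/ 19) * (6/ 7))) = 16.43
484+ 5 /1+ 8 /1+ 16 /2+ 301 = 806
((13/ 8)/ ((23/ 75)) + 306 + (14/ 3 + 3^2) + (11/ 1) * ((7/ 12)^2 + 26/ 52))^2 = 1225225396201/ 10969344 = 111695.41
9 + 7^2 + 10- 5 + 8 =71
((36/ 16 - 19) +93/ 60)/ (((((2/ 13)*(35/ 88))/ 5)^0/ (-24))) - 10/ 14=12743/ 35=364.09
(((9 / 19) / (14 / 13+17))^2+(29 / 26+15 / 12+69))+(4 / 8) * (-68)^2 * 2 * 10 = 48010238330803 / 1036683700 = 46311.37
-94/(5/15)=-282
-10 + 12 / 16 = -37 / 4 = -9.25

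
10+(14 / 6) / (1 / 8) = 86 / 3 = 28.67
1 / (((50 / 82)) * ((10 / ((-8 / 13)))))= -164 / 1625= -0.10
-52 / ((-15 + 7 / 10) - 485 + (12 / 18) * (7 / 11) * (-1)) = 17160 / 164909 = 0.10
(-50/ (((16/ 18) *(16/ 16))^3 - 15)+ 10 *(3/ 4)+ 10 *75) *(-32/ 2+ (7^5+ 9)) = 12784750.84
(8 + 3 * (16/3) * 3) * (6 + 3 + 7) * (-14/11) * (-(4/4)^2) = 12544/11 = 1140.36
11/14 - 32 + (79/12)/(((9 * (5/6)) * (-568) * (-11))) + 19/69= -2800996921/90533520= -30.94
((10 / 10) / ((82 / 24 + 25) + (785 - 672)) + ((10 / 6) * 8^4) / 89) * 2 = 69515528 / 453099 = 153.42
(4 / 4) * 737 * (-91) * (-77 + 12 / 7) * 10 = 50491870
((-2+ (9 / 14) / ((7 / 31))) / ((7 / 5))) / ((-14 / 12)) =-1245 / 2401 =-0.52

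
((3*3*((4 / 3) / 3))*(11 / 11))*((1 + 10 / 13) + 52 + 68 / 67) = 219.14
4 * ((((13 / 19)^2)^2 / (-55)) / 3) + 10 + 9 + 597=13245712196 / 21502965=615.99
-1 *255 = -255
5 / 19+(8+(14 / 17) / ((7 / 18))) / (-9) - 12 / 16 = -18733 / 11628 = -1.61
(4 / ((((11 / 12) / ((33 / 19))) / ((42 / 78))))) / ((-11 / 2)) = -2016 / 2717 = -0.74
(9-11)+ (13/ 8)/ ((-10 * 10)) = -2.02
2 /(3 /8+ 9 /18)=16 /7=2.29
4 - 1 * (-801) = 805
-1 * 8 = -8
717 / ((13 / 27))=1489.15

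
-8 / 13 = -0.62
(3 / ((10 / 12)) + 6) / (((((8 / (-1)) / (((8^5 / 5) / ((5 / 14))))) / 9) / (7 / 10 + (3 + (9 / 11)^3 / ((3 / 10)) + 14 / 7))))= -1240698912768 / 831875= -1491448.73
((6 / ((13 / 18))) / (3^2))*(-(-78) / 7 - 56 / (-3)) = 2504 / 91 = 27.52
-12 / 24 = -1 / 2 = -0.50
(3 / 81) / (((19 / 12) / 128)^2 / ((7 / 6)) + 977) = 917504 / 24202841265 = 0.00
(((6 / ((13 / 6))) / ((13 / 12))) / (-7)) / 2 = -216 / 1183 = -0.18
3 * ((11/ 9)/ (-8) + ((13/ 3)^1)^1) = 301/ 24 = 12.54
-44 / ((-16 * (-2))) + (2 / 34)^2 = -3171 / 2312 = -1.37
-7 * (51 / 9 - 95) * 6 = 3752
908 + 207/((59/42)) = 62266/59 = 1055.36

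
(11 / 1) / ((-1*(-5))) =11 / 5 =2.20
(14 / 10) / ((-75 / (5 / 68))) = -7 / 5100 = -0.00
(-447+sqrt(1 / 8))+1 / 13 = -5810 / 13+sqrt(2) / 4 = -446.57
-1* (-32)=32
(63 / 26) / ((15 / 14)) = 147 / 65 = 2.26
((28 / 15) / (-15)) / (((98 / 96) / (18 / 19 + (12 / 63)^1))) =-29056 / 209475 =-0.14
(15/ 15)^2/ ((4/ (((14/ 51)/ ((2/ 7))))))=49/ 204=0.24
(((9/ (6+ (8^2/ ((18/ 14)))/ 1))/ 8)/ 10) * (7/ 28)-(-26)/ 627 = 0.04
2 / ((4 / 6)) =3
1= 1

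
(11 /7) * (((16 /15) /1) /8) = 22 /105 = 0.21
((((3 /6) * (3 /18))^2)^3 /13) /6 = 1 /232906752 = 0.00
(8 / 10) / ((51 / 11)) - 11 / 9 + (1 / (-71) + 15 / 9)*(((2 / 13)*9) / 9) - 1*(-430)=303059201 / 706095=429.20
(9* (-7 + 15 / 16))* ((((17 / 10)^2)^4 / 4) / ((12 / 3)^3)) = -6089836245993 / 409600000000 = -14.87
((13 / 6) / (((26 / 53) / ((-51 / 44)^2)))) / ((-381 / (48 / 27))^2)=0.00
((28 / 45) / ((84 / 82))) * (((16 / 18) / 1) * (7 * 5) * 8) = 36736 / 243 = 151.18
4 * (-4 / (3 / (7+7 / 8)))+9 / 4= -159 / 4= -39.75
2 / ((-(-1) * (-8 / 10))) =-5 / 2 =-2.50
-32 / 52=-8 / 13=-0.62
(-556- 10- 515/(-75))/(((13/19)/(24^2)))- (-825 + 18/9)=-469881.25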